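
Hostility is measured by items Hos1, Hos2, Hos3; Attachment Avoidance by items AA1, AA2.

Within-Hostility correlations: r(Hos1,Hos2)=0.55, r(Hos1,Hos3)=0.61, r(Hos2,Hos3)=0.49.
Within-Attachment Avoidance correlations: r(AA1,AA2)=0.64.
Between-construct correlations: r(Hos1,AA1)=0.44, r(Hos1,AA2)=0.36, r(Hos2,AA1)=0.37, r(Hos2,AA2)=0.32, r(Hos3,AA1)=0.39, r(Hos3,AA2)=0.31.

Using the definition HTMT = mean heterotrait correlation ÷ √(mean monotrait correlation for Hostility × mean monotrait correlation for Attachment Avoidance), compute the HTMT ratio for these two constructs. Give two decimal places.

0.62

Between-construct mean = 2.19/6 = 0.3650.
Mean within-Hos = 1.65/3 = 0.5500; mean within-AA = 0.64/1 = 0.6400.
Geometric mean = √(0.5500 × 0.6400) = 0.5933.
HTMT = 0.3650 / 0.5933 = 0.62.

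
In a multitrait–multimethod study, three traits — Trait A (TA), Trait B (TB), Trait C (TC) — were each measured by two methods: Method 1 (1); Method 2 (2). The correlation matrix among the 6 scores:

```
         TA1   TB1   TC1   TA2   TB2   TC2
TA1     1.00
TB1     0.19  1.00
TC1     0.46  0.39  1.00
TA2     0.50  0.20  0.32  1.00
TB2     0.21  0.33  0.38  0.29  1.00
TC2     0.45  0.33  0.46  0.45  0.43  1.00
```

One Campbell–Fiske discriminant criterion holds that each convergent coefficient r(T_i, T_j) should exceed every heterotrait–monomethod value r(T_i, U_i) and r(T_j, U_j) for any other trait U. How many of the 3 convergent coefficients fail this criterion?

Checking each validity diagonal entry against its comparison values:
TA (methods 1·2): 0.50 vs {0.19, 0.29, 0.46, 0.45} → pass.
TB (methods 1·2): 0.33 vs {0.19, 0.29, 0.39, 0.43} → fail.
TC (methods 1·2): 0.46 vs {0.46, 0.45, 0.39, 0.43} → fail.
2 of 3 fail.

2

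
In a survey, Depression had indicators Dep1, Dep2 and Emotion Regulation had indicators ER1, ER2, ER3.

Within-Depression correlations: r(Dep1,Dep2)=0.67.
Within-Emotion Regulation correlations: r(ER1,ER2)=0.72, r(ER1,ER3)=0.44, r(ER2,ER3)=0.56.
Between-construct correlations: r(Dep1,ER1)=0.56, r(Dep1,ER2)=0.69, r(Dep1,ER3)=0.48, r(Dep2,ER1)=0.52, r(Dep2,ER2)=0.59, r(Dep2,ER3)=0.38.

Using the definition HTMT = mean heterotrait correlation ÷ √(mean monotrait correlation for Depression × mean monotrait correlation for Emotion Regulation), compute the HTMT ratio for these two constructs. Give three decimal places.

0.866

Mean between = 3.22/6 = 0.5367.
Mean within-Dep = 0.67/1 = 0.6700; mean within-ER = 1.72/3 = 0.5733.
Geometric mean = √(0.6700 × 0.5733) = 0.6198.
HTMT = 0.5367 / 0.6198 = 0.866.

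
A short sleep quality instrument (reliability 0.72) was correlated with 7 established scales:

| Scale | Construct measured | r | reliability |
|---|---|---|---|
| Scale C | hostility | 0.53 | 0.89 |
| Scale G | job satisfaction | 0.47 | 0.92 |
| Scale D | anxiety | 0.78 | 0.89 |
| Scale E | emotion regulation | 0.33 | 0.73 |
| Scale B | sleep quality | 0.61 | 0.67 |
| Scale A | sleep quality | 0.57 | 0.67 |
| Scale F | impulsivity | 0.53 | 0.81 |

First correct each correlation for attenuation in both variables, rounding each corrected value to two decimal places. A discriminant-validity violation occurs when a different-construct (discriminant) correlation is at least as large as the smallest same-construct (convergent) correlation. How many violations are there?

Disattenuated r (r / √(r_scale · r_new)):
  Scale C (disc): 0.53 / √(0.89·0.72) = 0.66
  Scale G (disc): 0.47 / √(0.92·0.72) = 0.58
  Scale D (disc): 0.78 / √(0.89·0.72) = 0.97
  Scale E (disc): 0.33 / √(0.73·0.72) = 0.46
  Scale B (conv): 0.61 / √(0.67·0.72) = 0.88
  Scale A (conv): 0.57 / √(0.67·0.72) = 0.82
  Scale F (disc): 0.53 / √(0.81·0.72) = 0.69
Smallest convergent = 0.82. Discriminant values: 0.66, 0.58, 0.97, 0.46, 0.69; count ≥ 0.82 → 1.

1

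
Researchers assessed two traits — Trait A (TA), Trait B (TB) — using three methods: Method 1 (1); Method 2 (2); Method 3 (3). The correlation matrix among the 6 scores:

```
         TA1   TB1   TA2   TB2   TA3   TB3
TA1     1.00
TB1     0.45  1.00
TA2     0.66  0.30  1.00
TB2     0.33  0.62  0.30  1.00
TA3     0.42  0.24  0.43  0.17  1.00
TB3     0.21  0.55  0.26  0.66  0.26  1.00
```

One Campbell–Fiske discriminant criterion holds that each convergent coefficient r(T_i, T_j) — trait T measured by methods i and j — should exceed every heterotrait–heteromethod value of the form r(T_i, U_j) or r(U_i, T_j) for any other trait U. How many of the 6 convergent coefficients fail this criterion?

0

Each convergent coefficient versus the relevant comparison correlations:
TA (methods 1·2): 0.66 vs {0.33, 0.30} → pass.
TA (methods 1·3): 0.42 vs {0.21, 0.24} → pass.
TA (methods 2·3): 0.43 vs {0.26, 0.17} → pass.
TB (methods 1·2): 0.62 vs {0.30, 0.33} → pass.
TB (methods 1·3): 0.55 vs {0.24, 0.21} → pass.
TB (methods 2·3): 0.66 vs {0.17, 0.26} → pass.
0 of 6 fail.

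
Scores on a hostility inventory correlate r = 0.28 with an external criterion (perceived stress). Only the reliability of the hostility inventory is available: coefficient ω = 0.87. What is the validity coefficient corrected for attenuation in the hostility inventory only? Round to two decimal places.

Single correction: r_c = r_obs / √r_xx = 0.28 / √0.87 = 0.28 / 0.9327 ≈ 0.30.

0.30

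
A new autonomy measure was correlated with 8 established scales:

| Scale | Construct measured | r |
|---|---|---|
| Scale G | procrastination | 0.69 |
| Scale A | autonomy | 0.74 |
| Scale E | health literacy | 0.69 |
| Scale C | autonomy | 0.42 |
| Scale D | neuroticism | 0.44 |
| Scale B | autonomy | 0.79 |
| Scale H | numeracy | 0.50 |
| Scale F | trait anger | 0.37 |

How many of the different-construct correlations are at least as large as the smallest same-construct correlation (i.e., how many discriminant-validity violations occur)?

Convergent (same construct = autonomy): Scale A, Scale C, Scale B.
Smallest convergent = 0.42. Discriminant values: 0.69, 0.69, 0.44, 0.50, 0.37; count ≥ 0.42 → 4.

4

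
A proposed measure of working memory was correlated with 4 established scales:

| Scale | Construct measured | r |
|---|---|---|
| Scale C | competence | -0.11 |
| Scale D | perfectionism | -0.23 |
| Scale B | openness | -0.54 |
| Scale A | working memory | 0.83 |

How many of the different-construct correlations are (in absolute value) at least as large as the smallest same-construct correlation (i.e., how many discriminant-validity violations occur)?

Convergent (same construct = working memory): Scale A.
Smallest convergent = 0.83. Discriminant |r|: 0.11, 0.23, 0.54; count ≥ 0.83 → 0.

0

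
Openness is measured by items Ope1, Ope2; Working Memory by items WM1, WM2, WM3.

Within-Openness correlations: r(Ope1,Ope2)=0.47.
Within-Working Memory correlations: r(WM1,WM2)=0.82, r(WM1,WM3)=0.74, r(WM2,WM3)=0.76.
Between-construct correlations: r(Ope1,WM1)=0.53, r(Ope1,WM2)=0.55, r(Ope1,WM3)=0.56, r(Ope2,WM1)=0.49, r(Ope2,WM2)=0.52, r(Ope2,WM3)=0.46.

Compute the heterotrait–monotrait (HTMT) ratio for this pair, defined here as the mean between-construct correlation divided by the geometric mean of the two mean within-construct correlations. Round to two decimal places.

0.86

Between-construct mean = 3.11/6 = 0.5183.
Mean within-Ope = 0.47/1 = 0.4700; mean within-WM = 2.32/3 = 0.7733.
Geometric mean = √(0.4700 × 0.7733) = 0.6029.
HTMT = 0.5183 / 0.6029 = 0.86.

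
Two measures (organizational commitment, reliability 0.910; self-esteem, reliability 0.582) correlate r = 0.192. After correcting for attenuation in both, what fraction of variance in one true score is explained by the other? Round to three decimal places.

0.070

Disattenuated r = 0.192 / √(0.910 × 0.582) = 0.192 / 0.7277 = 0.2638.
Shared true-score variance = 0.2638² = 0.0696 ≈ 0.070.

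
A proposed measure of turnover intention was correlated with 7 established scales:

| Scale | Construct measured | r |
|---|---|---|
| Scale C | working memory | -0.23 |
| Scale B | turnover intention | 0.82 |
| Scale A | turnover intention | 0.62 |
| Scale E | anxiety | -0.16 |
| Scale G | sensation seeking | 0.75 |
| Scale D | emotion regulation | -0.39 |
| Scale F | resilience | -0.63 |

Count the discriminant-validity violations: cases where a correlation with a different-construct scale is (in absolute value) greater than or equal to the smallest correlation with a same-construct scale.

Convergent (same construct = turnover intention): Scale B, Scale A.
Smallest convergent = 0.62. Discriminant |r|: 0.23, 0.16, 0.75, 0.39, 0.63; count ≥ 0.62 → 2.

2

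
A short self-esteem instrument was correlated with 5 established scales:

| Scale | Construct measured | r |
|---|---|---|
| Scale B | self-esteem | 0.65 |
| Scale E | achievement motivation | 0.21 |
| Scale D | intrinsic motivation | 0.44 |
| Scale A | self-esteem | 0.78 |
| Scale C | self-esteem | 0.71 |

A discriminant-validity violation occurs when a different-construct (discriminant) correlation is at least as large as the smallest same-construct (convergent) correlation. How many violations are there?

0

Convergent (same construct = self-esteem): Scale B, Scale A, Scale C.
Smallest convergent = 0.65. Discriminant values: 0.21, 0.44; count ≥ 0.65 → 0.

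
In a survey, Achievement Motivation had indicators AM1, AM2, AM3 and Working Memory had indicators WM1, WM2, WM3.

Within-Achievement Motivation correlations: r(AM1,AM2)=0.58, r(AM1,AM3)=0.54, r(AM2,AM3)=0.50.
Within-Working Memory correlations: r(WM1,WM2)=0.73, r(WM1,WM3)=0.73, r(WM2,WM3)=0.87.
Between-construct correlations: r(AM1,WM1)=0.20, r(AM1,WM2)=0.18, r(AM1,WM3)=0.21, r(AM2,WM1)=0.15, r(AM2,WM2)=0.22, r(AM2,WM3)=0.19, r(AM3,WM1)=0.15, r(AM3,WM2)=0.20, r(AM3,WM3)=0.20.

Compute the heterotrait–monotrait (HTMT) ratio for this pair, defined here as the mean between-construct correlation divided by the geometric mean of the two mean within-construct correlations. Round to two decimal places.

0.29

Mean between = 1.70/9 = 0.1889.
Mean within-AM = 1.62/3 = 0.5400; mean within-WM = 2.33/3 = 0.7767.
Geometric mean = √(0.5400 × 0.7767) = 0.6476.
HTMT = 0.1889 / 0.6476 = 0.29.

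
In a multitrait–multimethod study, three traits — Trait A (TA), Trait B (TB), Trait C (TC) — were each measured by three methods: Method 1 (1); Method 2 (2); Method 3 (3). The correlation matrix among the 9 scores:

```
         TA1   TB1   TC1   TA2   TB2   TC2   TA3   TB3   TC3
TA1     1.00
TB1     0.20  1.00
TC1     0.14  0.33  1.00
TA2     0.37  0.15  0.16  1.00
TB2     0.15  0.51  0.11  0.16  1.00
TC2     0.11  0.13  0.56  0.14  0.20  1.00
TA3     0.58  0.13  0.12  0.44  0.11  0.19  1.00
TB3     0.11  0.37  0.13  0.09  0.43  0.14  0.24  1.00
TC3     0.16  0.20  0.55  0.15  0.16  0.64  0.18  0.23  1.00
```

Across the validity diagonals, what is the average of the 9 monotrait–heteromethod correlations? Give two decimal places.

Convergent values: 0.37, 0.58, 0.44, 0.51, 0.37, 0.43, 0.56, 0.55, 0.64; mean = 4.45/9 = 0.49.

0.49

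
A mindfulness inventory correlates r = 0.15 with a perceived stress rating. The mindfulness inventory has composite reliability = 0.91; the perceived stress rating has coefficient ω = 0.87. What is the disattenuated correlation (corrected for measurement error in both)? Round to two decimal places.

0.17

r_true = r_obs / √(r_xx · r_yy) = 0.15 / √(0.91 × 0.87) = 0.15 / √0.7917 = 0.15 / 0.8898 ≈ 0.17.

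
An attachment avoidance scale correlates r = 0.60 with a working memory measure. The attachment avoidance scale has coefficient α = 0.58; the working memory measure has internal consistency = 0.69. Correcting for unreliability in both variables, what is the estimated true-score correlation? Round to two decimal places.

0.95

r_true = r_obs / √(r_xx · r_yy) = 0.60 / √(0.58 × 0.69) = 0.60 / √0.4002 = 0.60 / 0.6326 ≈ 0.95.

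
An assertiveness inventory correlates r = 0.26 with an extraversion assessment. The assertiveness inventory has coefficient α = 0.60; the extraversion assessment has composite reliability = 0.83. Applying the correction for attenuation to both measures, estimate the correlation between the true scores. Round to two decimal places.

r_true = r_obs / √(r_xx · r_yy) = 0.26 / √(0.60 × 0.83) = 0.26 / √0.4980 = 0.26 / 0.7057 ≈ 0.37.

0.37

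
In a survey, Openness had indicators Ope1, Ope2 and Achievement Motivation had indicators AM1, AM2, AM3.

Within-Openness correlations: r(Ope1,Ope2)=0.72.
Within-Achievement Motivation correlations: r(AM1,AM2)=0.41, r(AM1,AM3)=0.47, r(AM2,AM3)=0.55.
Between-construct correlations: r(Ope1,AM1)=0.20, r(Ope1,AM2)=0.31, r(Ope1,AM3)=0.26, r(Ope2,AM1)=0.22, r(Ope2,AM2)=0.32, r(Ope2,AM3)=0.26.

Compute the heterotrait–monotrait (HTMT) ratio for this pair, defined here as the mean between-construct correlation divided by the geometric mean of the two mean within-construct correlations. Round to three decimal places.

Mean between = 1.57/6 = 0.2617.
Mean within-Ope = 0.72/1 = 0.7200; mean within-AM = 1.43/3 = 0.4767.
Geometric mean = √(0.7200 × 0.4767) = 0.5859.
HTMT = 0.2617 / 0.5859 = 0.447.

0.447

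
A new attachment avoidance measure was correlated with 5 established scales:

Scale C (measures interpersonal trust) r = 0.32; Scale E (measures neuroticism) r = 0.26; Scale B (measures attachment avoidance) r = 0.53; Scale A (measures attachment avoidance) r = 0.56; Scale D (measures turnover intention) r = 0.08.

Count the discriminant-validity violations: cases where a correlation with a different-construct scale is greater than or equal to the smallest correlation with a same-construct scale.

0

Convergent (same construct = attachment avoidance): Scale B, Scale A.
Smallest convergent = 0.53. Discriminant values: 0.32, 0.26, 0.08; count ≥ 0.53 → 0.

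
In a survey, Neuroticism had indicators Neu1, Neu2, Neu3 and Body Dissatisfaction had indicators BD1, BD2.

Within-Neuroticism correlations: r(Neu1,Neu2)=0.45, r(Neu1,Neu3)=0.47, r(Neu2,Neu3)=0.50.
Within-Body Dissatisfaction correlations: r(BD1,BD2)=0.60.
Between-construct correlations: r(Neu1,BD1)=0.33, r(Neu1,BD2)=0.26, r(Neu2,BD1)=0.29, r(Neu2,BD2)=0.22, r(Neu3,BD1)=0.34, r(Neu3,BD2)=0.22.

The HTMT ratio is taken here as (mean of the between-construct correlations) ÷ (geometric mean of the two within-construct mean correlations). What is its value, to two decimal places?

Mean between = 1.66/6 = 0.2767.
Mean within-Neu = 1.42/3 = 0.4733; mean within-BD = 0.60/1 = 0.6000.
Geometric mean = √(0.4733 × 0.6000) = 0.5329.
HTMT = 0.2767 / 0.5329 = 0.52.

0.52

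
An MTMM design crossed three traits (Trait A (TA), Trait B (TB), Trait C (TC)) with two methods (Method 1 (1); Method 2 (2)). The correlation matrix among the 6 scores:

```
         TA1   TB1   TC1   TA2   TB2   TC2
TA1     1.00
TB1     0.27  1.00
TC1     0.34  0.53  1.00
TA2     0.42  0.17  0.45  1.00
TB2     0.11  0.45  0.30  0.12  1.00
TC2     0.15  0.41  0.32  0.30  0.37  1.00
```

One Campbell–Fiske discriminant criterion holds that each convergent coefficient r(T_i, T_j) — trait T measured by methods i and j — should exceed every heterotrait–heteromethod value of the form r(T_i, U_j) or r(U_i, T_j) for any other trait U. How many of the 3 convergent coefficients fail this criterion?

Each convergent coefficient versus the relevant comparison correlations:
TA (methods 1·2): 0.42 vs {0.11, 0.17, 0.15, 0.45} → fail.
TB (methods 1·2): 0.45 vs {0.17, 0.11, 0.41, 0.30} → pass.
TC (methods 1·2): 0.32 vs {0.45, 0.15, 0.30, 0.41} → fail.
2 of 3 fail.

2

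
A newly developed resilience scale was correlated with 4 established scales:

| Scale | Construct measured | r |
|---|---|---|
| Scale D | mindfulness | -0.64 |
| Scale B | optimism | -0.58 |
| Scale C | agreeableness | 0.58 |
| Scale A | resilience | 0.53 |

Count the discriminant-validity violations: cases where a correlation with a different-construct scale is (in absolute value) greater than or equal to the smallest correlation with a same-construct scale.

Convergent (same construct = resilience): Scale A.
Smallest convergent = 0.53. Discriminant |r|: 0.64, 0.58, 0.58; count ≥ 0.53 → 3.

3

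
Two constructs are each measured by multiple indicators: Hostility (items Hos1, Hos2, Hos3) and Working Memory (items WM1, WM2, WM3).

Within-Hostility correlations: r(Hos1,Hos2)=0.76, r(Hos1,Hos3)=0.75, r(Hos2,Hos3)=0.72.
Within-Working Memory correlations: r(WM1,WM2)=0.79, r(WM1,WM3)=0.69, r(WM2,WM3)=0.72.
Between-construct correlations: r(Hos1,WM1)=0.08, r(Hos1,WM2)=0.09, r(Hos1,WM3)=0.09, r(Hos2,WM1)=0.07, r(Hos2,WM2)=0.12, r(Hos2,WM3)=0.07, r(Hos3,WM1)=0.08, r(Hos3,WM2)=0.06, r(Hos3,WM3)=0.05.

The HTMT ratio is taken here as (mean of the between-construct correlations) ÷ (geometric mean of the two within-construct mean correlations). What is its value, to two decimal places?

0.11

Between-construct mean = 0.71/9 = 0.0789.
Mean within-Hos = 2.23/3 = 0.7433; mean within-WM = 2.20/3 = 0.7333.
Geometric mean = √(0.7433 × 0.7333) = 0.7383.
HTMT = 0.0789 / 0.7383 = 0.11.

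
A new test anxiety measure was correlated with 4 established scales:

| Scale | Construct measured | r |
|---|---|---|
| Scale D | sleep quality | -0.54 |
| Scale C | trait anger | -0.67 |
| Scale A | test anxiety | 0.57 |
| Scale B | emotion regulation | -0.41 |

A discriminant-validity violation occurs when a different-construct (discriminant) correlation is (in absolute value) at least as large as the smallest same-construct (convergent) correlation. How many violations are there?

Convergent (same construct = test anxiety): Scale A.
Smallest convergent = 0.57. Discriminant |r|: 0.54, 0.67, 0.41; count ≥ 0.57 → 1.

1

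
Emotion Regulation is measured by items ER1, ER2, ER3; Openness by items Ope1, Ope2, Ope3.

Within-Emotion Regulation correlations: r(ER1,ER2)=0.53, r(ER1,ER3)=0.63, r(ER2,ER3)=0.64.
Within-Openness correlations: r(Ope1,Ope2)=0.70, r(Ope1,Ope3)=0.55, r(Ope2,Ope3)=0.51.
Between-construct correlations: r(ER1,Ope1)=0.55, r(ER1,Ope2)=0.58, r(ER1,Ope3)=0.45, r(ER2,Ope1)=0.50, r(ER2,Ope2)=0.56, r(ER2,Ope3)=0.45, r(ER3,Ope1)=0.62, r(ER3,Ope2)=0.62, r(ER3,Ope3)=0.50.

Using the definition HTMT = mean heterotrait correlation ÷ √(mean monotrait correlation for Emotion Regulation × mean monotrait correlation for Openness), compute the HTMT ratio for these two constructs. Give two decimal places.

0.90

Between-construct mean = 4.83/9 = 0.5367.
Mean within-ER = 1.80/3 = 0.6000; mean within-Ope = 1.76/3 = 0.5867.
Geometric mean = √(0.6000 × 0.5867) = 0.5933.
HTMT = 0.5367 / 0.5933 = 0.90.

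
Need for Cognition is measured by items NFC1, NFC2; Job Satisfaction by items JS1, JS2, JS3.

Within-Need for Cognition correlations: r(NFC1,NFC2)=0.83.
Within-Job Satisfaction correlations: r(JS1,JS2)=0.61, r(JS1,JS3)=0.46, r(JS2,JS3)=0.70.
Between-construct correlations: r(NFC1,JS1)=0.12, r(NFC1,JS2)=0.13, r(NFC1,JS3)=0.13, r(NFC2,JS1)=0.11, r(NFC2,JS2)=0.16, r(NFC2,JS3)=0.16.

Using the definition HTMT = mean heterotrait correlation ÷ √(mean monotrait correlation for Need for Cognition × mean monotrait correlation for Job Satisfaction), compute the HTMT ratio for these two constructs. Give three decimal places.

Mean heterotrait r = 0.81/6 = 0.1350.
Mean within-NFC = 0.83/1 = 0.8300; mean within-JS = 1.77/3 = 0.5900.
Geometric mean = √(0.8300 × 0.5900) = 0.6998.
HTMT = 0.1350 / 0.6998 = 0.193.

0.193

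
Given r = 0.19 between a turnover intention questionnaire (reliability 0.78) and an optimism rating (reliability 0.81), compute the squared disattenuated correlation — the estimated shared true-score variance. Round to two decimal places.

Disattenuated r = 0.19 / √(0.78 × 0.81) = 0.19 / 0.7949 = 0.2390.
Shared true-score variance = 0.2390² = 0.0571 ≈ 0.06.

0.06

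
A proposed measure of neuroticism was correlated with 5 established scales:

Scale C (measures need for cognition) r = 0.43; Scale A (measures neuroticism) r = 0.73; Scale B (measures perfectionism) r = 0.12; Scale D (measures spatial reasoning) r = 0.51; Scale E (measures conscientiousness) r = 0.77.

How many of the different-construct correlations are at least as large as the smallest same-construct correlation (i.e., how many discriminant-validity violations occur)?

Convergent (same construct = neuroticism): Scale A.
Smallest convergent = 0.73. Discriminant values: 0.43, 0.12, 0.51, 0.77; count ≥ 0.73 → 1.

1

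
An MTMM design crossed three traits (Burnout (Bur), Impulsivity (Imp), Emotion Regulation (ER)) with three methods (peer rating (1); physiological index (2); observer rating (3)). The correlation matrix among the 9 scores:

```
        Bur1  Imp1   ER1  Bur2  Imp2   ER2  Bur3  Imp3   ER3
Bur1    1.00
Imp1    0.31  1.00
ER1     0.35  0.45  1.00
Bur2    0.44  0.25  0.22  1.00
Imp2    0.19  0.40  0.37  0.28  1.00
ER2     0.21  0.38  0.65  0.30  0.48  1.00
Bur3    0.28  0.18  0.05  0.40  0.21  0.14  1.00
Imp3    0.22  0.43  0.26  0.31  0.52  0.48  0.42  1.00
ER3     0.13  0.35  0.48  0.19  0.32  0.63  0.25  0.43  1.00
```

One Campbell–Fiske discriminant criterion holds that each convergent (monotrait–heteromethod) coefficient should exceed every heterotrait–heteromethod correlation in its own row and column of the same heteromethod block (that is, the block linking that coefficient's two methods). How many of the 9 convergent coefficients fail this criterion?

Checking each validity diagonal entry against its comparison values:
Bur (methods 1·2): 0.44 vs {0.19, 0.25, 0.21, 0.22} → pass.
Bur (methods 1·3): 0.28 vs {0.22, 0.18, 0.13, 0.05} → pass.
Bur (methods 2·3): 0.40 vs {0.31, 0.21, 0.19, 0.14} → pass.
Imp (methods 1·2): 0.40 vs {0.25, 0.19, 0.38, 0.37} → pass.
Imp (methods 1·3): 0.43 vs {0.18, 0.22, 0.35, 0.26} → pass.
Imp (methods 2·3): 0.52 vs {0.21, 0.31, 0.32, 0.48} → pass.
ER (methods 1·2): 0.65 vs {0.22, 0.21, 0.37, 0.38} → pass.
ER (methods 1·3): 0.48 vs {0.05, 0.13, 0.26, 0.35} → pass.
ER (methods 2·3): 0.63 vs {0.14, 0.19, 0.48, 0.32} → pass.
0 of 9 fail.

0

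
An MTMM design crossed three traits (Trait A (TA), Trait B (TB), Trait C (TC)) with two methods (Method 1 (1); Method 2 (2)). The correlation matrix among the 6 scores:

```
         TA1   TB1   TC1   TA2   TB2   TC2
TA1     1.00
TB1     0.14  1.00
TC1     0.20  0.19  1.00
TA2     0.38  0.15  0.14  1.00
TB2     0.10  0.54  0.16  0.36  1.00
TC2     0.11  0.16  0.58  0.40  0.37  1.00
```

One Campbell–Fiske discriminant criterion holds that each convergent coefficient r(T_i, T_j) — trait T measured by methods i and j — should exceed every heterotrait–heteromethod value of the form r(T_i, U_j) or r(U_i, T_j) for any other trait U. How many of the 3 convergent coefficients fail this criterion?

0

Convergent coefficients and their comparison sets:
TA (methods 1·2): 0.38 vs {0.10, 0.15, 0.11, 0.14} → pass.
TB (methods 1·2): 0.54 vs {0.15, 0.10, 0.16, 0.16} → pass.
TC (methods 1·2): 0.58 vs {0.14, 0.11, 0.16, 0.16} → pass.
0 of 3 fail.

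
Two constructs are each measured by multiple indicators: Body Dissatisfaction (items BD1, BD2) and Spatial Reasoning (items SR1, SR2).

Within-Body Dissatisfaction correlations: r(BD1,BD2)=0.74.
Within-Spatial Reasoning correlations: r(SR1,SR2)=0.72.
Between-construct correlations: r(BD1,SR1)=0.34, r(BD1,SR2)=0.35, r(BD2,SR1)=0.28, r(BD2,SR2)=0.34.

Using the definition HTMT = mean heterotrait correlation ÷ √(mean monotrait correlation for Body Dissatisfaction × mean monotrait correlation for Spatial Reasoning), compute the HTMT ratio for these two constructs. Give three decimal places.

0.449

Between-construct mean = 1.31/4 = 0.3275.
Mean within-BD = 0.74/1 = 0.7400; mean within-SR = 0.72/1 = 0.7200.
Geometric mean = √(0.7400 × 0.7200) = 0.7299.
HTMT = 0.3275 / 0.7299 = 0.449.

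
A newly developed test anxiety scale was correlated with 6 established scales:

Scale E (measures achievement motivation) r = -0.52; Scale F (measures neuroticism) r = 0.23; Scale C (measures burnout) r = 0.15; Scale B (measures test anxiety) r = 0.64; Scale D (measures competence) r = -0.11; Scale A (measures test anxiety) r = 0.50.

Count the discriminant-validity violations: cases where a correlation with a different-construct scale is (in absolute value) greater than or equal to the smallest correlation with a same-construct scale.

Convergent (same construct = test anxiety): Scale B, Scale A.
Smallest convergent = 0.50. Discriminant |r|: 0.52, 0.23, 0.15, 0.11; count ≥ 0.50 → 1.

1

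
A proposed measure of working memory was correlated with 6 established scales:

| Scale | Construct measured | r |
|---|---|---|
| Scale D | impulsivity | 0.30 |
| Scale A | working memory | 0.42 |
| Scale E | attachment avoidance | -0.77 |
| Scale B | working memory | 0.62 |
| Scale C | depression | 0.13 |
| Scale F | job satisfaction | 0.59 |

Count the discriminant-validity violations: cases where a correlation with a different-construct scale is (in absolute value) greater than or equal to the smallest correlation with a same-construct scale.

2

Convergent (same construct = working memory): Scale A, Scale B.
Smallest convergent = 0.42. Discriminant |r|: 0.30, 0.77, 0.13, 0.59; count ≥ 0.42 → 2.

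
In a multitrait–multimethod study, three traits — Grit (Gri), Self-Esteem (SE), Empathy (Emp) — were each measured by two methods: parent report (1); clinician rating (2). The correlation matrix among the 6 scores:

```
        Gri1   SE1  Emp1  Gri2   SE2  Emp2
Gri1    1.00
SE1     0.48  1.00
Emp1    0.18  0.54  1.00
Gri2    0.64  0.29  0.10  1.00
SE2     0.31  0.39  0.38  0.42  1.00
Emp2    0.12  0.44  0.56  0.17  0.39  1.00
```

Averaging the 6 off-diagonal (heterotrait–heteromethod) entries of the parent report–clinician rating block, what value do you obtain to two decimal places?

0.27

HTHM values (method 1 × method 2): 0.31, 0.12, 0.29, 0.44, 0.10, 0.38; mean = 1.64/6 = 0.27.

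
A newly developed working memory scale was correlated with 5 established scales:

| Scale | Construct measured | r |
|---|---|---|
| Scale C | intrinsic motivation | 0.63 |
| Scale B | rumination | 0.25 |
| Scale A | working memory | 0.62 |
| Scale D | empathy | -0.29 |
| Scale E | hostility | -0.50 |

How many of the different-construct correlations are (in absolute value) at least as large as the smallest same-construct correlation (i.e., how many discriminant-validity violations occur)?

Convergent (same construct = working memory): Scale A.
Smallest convergent = 0.62. Discriminant |r|: 0.63, 0.25, 0.29, 0.50; count ≥ 0.62 → 1.

1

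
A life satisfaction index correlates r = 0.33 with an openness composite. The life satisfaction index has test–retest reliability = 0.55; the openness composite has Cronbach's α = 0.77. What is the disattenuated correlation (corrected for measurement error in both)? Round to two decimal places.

r_true = r_obs / √(r_xx · r_yy) = 0.33 / √(0.55 × 0.77) = 0.33 / √0.4235 = 0.33 / 0.6508 ≈ 0.51.

0.51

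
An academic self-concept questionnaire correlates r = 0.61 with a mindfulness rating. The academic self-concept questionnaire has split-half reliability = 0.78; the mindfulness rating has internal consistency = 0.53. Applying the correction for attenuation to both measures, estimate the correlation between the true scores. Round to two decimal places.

r_true = r_obs / √(r_xx · r_yy) = 0.61 / √(0.78 × 0.53) = 0.61 / √0.4134 = 0.61 / 0.6430 ≈ 0.95.

0.95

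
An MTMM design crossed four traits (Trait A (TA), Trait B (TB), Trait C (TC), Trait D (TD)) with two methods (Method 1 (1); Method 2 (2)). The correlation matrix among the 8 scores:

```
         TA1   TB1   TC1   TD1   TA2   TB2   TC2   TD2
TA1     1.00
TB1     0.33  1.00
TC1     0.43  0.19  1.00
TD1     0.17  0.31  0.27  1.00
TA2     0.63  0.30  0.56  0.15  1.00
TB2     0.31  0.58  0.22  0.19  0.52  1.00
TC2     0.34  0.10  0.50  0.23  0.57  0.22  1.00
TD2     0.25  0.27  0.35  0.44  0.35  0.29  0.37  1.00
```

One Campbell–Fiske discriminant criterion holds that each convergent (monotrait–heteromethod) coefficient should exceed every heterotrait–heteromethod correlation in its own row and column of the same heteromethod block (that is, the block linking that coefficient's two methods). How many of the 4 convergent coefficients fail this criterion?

Checking each validity diagonal entry against its comparison values:
TA (methods 1·2): 0.63 vs {0.31, 0.30, 0.34, 0.56, 0.25, 0.15} → pass.
TB (methods 1·2): 0.58 vs {0.30, 0.31, 0.10, 0.22, 0.27, 0.19} → pass.
TC (methods 1·2): 0.50 vs {0.56, 0.34, 0.22, 0.10, 0.35, 0.23} → fail.
TD (methods 1·2): 0.44 vs {0.15, 0.25, 0.19, 0.27, 0.23, 0.35} → pass.
1 of 4 fail.

1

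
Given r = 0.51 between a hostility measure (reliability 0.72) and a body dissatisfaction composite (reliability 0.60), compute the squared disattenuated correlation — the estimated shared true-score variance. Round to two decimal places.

Disattenuated r = 0.51 / √(0.72 × 0.60) = 0.51 / 0.6573 = 0.7759.
Shared true-score variance = 0.7759² = 0.6020 ≈ 0.60.

0.60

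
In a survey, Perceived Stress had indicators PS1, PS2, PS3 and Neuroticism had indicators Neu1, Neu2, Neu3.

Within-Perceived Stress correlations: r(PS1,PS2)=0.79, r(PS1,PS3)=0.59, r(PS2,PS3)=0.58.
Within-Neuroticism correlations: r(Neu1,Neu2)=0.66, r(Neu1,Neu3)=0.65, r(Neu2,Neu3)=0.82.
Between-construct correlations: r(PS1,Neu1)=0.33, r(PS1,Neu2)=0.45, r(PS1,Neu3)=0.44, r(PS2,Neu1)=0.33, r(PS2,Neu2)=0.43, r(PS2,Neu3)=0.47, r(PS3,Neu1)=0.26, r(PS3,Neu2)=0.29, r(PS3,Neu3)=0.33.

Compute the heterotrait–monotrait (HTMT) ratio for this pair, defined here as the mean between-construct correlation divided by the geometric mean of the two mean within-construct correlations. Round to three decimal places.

0.543

Mean heterotrait r = 3.33/9 = 0.3700.
Mean within-PS = 1.96/3 = 0.6533; mean within-Neu = 2.13/3 = 0.7100.
Geometric mean = √(0.6533 × 0.7100) = 0.6811.
HTMT = 0.3700 / 0.6811 = 0.543.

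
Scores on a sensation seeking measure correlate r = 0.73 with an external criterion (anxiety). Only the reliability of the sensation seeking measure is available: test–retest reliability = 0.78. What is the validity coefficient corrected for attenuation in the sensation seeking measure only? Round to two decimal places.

Single correction: r_c = r_obs / √r_xx = 0.73 / √0.78 = 0.73 / 0.8832 ≈ 0.83.

0.83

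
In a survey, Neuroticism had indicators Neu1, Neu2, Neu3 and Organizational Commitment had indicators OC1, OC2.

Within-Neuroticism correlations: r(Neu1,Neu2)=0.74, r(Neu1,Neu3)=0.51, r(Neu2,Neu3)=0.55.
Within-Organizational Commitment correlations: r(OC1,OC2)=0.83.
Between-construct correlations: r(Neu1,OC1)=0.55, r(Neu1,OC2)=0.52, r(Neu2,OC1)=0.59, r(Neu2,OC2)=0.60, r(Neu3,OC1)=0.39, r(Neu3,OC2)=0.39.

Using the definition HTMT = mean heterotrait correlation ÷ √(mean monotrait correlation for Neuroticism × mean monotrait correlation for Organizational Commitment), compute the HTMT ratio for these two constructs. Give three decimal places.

Mean between = 3.04/6 = 0.5067.
Mean within-Neu = 1.80/3 = 0.6000; mean within-OC = 0.83/1 = 0.8300.
Geometric mean = √(0.6000 × 0.8300) = 0.7057.
HTMT = 0.5067 / 0.7057 = 0.718.

0.718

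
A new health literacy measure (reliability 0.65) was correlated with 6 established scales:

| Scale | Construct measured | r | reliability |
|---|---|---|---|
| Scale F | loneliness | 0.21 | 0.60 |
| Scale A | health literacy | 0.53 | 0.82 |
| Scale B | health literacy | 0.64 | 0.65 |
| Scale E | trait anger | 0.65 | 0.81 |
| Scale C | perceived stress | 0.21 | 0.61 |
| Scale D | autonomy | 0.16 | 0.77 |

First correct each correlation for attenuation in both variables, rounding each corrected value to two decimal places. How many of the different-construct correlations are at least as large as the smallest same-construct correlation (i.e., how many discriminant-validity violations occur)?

Disattenuated r (r / √(r_scale · r_new)):
  Scale F (disc): 0.21 / √(0.60·0.65) = 0.34
  Scale A (conv): 0.53 / √(0.82·0.65) = 0.73
  Scale B (conv): 0.64 / √(0.65·0.65) = 0.98
  Scale E (disc): 0.65 / √(0.81·0.65) = 0.90
  Scale C (disc): 0.21 / √(0.61·0.65) = 0.33
  Scale D (disc): 0.16 / √(0.77·0.65) = 0.23
Smallest convergent = 0.73. Discriminant values: 0.34, 0.90, 0.33, 0.23; count ≥ 0.73 → 1.

1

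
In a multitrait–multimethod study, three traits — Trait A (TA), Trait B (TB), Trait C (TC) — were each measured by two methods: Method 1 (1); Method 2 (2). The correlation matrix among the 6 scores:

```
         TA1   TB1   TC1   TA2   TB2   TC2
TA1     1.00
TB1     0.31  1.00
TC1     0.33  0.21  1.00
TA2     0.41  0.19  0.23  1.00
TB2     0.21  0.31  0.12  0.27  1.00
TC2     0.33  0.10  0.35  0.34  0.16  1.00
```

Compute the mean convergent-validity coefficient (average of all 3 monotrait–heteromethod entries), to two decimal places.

0.36

Convergent values: 0.41, 0.31, 0.35; mean = 1.07/3 = 0.36.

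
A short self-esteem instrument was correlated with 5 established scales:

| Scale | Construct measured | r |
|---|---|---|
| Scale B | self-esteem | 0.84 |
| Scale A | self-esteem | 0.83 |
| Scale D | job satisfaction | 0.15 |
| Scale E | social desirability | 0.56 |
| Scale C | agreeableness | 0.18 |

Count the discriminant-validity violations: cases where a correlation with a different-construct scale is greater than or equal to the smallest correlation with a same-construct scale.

0

Convergent (same construct = self-esteem): Scale B, Scale A.
Smallest convergent = 0.83. Discriminant values: 0.15, 0.56, 0.18; count ≥ 0.83 → 0.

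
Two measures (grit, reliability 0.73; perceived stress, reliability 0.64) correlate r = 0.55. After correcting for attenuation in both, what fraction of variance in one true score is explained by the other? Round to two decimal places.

Disattenuated r = 0.55 / √(0.73 × 0.64) = 0.55 / 0.6835 = 0.8047.
Shared true-score variance = 0.8047² = 0.6475 ≈ 0.65.

0.65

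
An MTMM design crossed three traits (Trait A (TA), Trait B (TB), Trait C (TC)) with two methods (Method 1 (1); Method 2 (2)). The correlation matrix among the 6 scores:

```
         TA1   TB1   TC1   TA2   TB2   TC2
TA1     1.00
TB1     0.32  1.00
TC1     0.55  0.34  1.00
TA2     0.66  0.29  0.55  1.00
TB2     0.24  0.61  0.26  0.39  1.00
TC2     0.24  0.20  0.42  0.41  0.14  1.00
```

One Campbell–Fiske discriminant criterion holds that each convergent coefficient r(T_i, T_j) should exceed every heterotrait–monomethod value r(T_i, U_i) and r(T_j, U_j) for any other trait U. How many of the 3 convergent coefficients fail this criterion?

Checking each validity diagonal entry against its comparison values:
TA (methods 1·2): 0.66 vs {0.32, 0.39, 0.55, 0.41} → pass.
TB (methods 1·2): 0.61 vs {0.32, 0.39, 0.34, 0.14} → pass.
TC (methods 1·2): 0.42 vs {0.55, 0.41, 0.34, 0.14} → fail.
1 of 3 fail.

1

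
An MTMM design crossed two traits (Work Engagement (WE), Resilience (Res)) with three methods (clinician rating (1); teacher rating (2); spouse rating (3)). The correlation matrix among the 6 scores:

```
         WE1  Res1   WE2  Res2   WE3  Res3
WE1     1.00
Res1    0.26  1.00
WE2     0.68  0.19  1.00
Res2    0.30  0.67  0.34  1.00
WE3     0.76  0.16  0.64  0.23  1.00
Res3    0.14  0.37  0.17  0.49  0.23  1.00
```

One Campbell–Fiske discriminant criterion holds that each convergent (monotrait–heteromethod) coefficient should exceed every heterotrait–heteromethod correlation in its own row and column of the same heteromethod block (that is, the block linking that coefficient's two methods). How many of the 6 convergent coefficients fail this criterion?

Convergent coefficients and their comparison sets:
WE (methods 1·2): 0.68 vs {0.30, 0.19} → pass.
WE (methods 1·3): 0.76 vs {0.14, 0.16} → pass.
WE (methods 2·3): 0.64 vs {0.17, 0.23} → pass.
Res (methods 1·2): 0.67 vs {0.19, 0.30} → pass.
Res (methods 1·3): 0.37 vs {0.16, 0.14} → pass.
Res (methods 2·3): 0.49 vs {0.23, 0.17} → pass.
0 of 6 fail.

0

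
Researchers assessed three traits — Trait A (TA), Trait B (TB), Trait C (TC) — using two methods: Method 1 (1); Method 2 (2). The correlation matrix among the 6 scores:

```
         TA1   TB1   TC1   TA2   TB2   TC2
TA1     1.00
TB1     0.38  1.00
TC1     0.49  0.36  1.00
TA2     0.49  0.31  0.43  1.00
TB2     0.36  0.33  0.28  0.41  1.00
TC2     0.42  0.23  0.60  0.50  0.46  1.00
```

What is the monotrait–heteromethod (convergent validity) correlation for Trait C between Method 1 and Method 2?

Same trait (TC), different methods: r(TC1, TC2) = 0.60.

0.60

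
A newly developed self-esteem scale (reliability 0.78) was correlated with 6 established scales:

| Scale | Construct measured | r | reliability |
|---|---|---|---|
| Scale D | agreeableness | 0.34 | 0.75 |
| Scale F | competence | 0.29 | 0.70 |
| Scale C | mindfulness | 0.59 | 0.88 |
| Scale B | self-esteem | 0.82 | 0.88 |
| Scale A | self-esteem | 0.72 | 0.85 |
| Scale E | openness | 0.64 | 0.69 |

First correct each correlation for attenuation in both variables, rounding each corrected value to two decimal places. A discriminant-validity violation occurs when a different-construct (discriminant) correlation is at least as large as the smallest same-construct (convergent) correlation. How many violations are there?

0

Disattenuated r (r / √(r_scale · r_new)):
  Scale D (disc): 0.34 / √(0.75·0.78) = 0.44
  Scale F (disc): 0.29 / √(0.70·0.78) = 0.39
  Scale C (disc): 0.59 / √(0.88·0.78) = 0.71
  Scale B (conv): 0.82 / √(0.88·0.78) = 0.99
  Scale A (conv): 0.72 / √(0.85·0.78) = 0.88
  Scale E (disc): 0.64 / √(0.69·0.78) = 0.87
Smallest convergent = 0.88. Discriminant values: 0.44, 0.39, 0.71, 0.87; count ≥ 0.88 → 0.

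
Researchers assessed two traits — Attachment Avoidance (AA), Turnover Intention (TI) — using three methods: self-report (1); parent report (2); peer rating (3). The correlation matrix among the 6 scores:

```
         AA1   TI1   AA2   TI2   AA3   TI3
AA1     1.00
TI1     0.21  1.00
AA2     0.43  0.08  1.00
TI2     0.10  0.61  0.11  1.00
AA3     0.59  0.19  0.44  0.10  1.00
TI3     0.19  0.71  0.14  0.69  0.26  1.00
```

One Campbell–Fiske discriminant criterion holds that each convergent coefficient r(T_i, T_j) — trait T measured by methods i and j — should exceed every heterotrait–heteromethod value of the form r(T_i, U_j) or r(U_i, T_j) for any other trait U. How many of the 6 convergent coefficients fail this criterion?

Checking each validity diagonal entry against its comparison values:
AA (methods 1·2): 0.43 vs {0.10, 0.08} → pass.
AA (methods 1·3): 0.59 vs {0.19, 0.19} → pass.
AA (methods 2·3): 0.44 vs {0.14, 0.10} → pass.
TI (methods 1·2): 0.61 vs {0.08, 0.10} → pass.
TI (methods 1·3): 0.71 vs {0.19, 0.19} → pass.
TI (methods 2·3): 0.69 vs {0.10, 0.14} → pass.
0 of 6 fail.

0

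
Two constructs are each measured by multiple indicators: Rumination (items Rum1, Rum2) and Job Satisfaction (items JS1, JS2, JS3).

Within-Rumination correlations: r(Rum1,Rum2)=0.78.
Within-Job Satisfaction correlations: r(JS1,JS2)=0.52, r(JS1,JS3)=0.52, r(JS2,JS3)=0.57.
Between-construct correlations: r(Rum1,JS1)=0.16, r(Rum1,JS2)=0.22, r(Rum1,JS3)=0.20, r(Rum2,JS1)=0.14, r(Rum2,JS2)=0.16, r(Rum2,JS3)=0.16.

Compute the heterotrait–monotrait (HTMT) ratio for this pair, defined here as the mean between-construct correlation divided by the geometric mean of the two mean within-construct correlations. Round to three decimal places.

0.268

Mean heterotrait r = 1.04/6 = 0.1733.
Mean within-Rum = 0.78/1 = 0.7800; mean within-JS = 1.61/3 = 0.5367.
Geometric mean = √(0.7800 × 0.5367) = 0.6470.
HTMT = 0.1733 / 0.6470 = 0.268.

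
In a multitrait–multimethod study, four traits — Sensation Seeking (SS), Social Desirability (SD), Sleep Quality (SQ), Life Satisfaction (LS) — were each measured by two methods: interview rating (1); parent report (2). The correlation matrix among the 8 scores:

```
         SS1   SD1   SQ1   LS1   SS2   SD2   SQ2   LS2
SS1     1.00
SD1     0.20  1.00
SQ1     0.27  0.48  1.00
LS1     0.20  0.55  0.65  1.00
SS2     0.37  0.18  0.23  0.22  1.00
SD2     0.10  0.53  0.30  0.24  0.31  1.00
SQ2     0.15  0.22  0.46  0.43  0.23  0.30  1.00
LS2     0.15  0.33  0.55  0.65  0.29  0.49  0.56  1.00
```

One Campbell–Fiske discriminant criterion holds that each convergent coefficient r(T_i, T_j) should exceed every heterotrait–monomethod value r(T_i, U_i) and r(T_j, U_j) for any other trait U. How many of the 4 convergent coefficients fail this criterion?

Each convergent coefficient versus the relevant comparison correlations:
SS (methods 1·2): 0.37 vs {0.20, 0.31, 0.27, 0.23, 0.20, 0.29} → pass.
SD (methods 1·2): 0.53 vs {0.20, 0.31, 0.48, 0.30, 0.55, 0.49} → fail.
SQ (methods 1·2): 0.46 vs {0.27, 0.23, 0.48, 0.30, 0.65, 0.56} → fail.
LS (methods 1·2): 0.65 vs {0.20, 0.29, 0.55, 0.49, 0.65, 0.56} → fail.
3 of 4 fail.

3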